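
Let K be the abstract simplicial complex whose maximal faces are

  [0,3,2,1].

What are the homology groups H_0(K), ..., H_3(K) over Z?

We work with the vertex ordering 0 < 1 < 2 < 3. The simplices of K, each written with vertices in increasing order, are:

  0-simplices (4): [0], [1], [2], [3]
  1-simplices (6): [0,1], [0,2], [0,3], [1,2], [1,3], [2,3]
  2-simplices (4): [0,1,2], [0,1,3], [0,2,3], [1,2,3]
  3-simplices (1): [0,1,2,3]

giving chain groups C_0 ≅ Z^4, C_1 ≅ Z^6, C_2 ≅ Z^4, C_3 ≅ Z^1.

The boundary map ∂_1: C_1 → C_0 is given by ∂[p,q] = [q] − [p]. For instance
  ∂[1,3] = [3] − [1].
This gives a 4×6 integer matrix of rank 3; reducing to Smith normal form yields diagonal entries (1,1,1).

Boundary ∂_2: C_2 → C_1 sends each 2-simplex [p,q,r] to [q,r] − [p,r] + [p,q]. For instance
  ∂[1,2,3] = [2,3] − [1,3] + [1,2],
  ∂[0,2,3] = [2,3] − [0,3] + [0,2].
The 6×4 boundary matrix has rank 3 and Smith normal form diag(1,1,1).

The boundary map ∂_3: C_3 → C_2 sends each 3-simplex σ to the alternating sum Σ_i (−1)^i (σ with its i-th vertex removed). For instance
  ∂[0,1,2,3] = [1,2,3] − [0,2,3] + [0,1,3] − [0,1,2].
As a 4×1 matrix over Z this has rank 1, with invariant factors (1).

Reading off H_k = ker ∂_k / im ∂_{k+1}:

  H_0: rank C_0 − rank ∂_1 = 4 − 3 = 1, and the invariant factors of ∂_1 are all 1, so H_0 = Z.
  H_1: rank ker ∂_1 − rank ∂_2 = (6 − 3) − 3 = 0, and the invariant factors of ∂_2 are all 1, so H_1 = 0.
  H_2: rank ker ∂_2 − rank ∂_3 = (4 − 3) − 1 = 0, and the invariant factors of ∂_3 are all 1, so H_2 = 0.
  H_3: rank ker ∂_3 − rank ∂_4 = (1 − 1) − 0 = 0, and there is no ∂_4, so H_3 = 0.

As a check, the Euler characteristic is 4 − 6 + 4 − 1 = 1, which agrees with 1 − 0 + 0 − 0 = 1.

H_0 ≅ Z,  H_1 = 0,  H_2 = 0,  H_3 = 0.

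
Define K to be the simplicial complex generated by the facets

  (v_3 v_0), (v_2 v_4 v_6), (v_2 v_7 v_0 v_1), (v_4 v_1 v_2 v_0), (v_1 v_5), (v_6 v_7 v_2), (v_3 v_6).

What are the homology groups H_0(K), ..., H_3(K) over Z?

H_0 = Z,  H_1 = Z,  H_2 = 0,  H_3 = 0.

Fix the vertex order v_0 < v_1 < v_2 < v_3 < v_4 < v_5 < v_6 < v_7 and write every simplex with vertices in increasing order. Then dim K = 3 and the simplices of K are:

  0-simplices (8): [v_0], [v_1], [v_2], [v_3], [v_4], [v_5], [v_6], [v_7]
  1-simplices (15): (15 of them)
  2-simplices (9): [v_0,v_1,v_2], [v_0,v_1,v_4], [v_0,v_1,v_7], [v_0,v_2,v_4], [v_0,v_2,v_7], [v_1,v_2,v_4], [v_1,v_2,v_7], [v_2,v_4,v_6], [v_2,v_6,v_7]
  3-simplices (2): [v_0,v_1,v_2,v_4], [v_0,v_1,v_2,v_7]

giving chain groups C_0 ≅ Z^8, C_1 ≅ Z^15, C_2 ≅ Z^9, C_3 ≅ Z^2.

∂_1: C_1 → C_0 maps an edge to its endpoints' difference, ∂[p,q] = q − p. For instance
  ∂[v_4,v_6] = [v_6] − [v_4].
The resulting 8×15 matrix has rank 7, and its Smith normal form has invariant factors (1,1,1,1,1,1,1).

The boundary map ∂_2: C_2 → C_1 maps a triangle to the signed sum of its edges. For instance
  ∂[v_1,v_2,v_4] = [v_2,v_4] − [v_1,v_4] + [v_1,v_2],
  ∂[v_0,v_1,v_7] = [v_1,v_7] − [v_0,v_7] + [v_0,v_1].
This gives a 15×9 integer matrix of rank 7; reducing to Smith normal form yields diagonal entries (1,1,1,1,1,1,1).

∂_3: C_3 → C_2 sends each 3-simplex σ to the alternating sum Σ_i (−1)^i (σ with its i-th vertex removed). For instance
  ∂[v_0,v_1,v_2,v_4] = [v_1,v_2,v_4] − [v_0,v_2,v_4] + [v_0,v_1,v_4] − [v_0,v_1,v_2],
  ∂[v_0,v_1,v_2,v_7] = [v_1,v_2,v_7] − [v_0,v_2,v_7] + [v_0,v_1,v_7] − [v_0,v_1,v_2].
The 9×2 boundary matrix has rank 2 and Smith normal form diag(1,1).

From H_k ≅ ker(∂_k) / im(∂_{k+1}) we obtain:

  H_0: rank C_0 − rank ∂_1 = 8 − 7 = 1, and the invariant factors of ∂_1 are all 1, so H_0 = Z.
  H_1: rank ker ∂_1 − rank ∂_2 = (15 − 7) − 7 = 1, and the invariant factors of ∂_2 are all 1, so H_1 = Z.
  H_2: rank ker ∂_2 − rank ∂_3 = (9 − 7) − 2 = 0, and the invariant factors of ∂_3 are all 1, so H_2 = 0.
  H_3: rank ker ∂_3 − rank ∂_4 = (2 − 2) − 0 = 0, and there is no ∂_4, so H_3 = 0.

As a check, the Euler characteristic is 8 − 15 + 9 − 2 = 0, which agrees with 1 − 1 + 0 − 0 = 0.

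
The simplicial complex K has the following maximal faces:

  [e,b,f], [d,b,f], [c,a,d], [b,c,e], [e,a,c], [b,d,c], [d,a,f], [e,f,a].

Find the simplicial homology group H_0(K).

H_0 ≅ Z.

Order the vertices as a < b < c < d < e < f. Listing each simplex with vertices in this order, K has dimension 2 with simplices:

  0-simplices (6): a, b, c, d, e, f
  1-simplices (12): ac, ad, ae, af, bc, bd, be, bf, cd, ce, df, ef
  2-simplices (8): acd, ace, adf, aef, bcd, bce, bdf, bef

Hence C_0 ≅ Z^6, C_1 ≅ Z^12, C_2 ≅ Z^8.

The boundary map ∂_1: C_1 → C_0 maps an edge to its endpoints' difference, ∂[p,q] = q − p. For instance
  ∂bf = f − b.
As a 6×12 matrix over Z this has rank 5, with invariant factors (1,1,1,1,1).

Boundary ∂_2: C_2 → C_1 sends each 2-simplex [p,q,r] to [q,r] − [p,r] + [p,q]. For instance
  ∂bcd = cd − bd + bc,
  ∂acd = cd − ad + ac.
The 12×8 boundary matrix has rank 7 and Smith normal form diag(1,1,1,1,1,1,1).

Now H_k = ker ∂_k / im ∂_{k+1}, so:

  H_0: rank C_0 − rank ∂_1 = 6 − 5 = 1, and the invariant factors of ∂_1 are all 1, so H_0 = Z.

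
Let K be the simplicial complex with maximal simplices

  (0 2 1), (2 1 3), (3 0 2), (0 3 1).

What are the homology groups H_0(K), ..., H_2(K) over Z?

H_0 = Z,  H_1 = 0,  H_2 = Z.

Order the vertices as 0 < 1 < 2 < 3. Listing each simplex with vertices in this order, K has dimension 2 with simplices:

  0-simplices (4): [0], [1], [2], [3]
  1-simplices (6): [0,1], [0,2], [0,3], [1,2], [1,3], [2,3]
  2-simplices (4): [0,1,2], [0,1,3], [0,2,3], [1,2,3]

giving chain groups C_0 ≅ Z^4, C_1 ≅ Z^6, C_2 ≅ Z^4.

∂_1: C_1 → C_0 sends each edge [p,q] (with p < q) to q − p.
The 4×6 boundary matrix has rank 3 and Smith normal form diag(1,1,1).

∂_2: C_2 → C_1 acts by ∂[p,q,r] = [q,r] − [p,r] + [p,q]. For instance
  ∂[0,1,2] = [1,2] − [0,2] + [0,1],
  ∂[0,2,3] = [2,3] − [0,3] + [0,2].
This gives a 6×4 integer matrix of rank 3; reducing to Smith normal form yields diagonal entries (1,1,1).

From H_k ≅ ker(∂_k) / im(∂_{k+1}) we obtain:

  H_0: rank C_0 − rank ∂_1 = 4 − 3 = 1, and the invariant factors of ∂_1 are all 1, so H_0 ≅ Z.
  H_1: rank ker ∂_1 − rank ∂_2 = (6 − 3) − 3 = 0, and the invariant factors of ∂_2 are all 1, so H_1 ≅ 0.
  H_2: rank ker ∂_2 − rank ∂_3 = (4 − 3) − 0 = 1, and there is no ∂_3, so H_2 ≅ Z.

As a check, the Euler characteristic is 4 − 6 + 4 = 2, which agrees with 1 − 0 + 1 = 2.
(K is a triangulation of the 2-sphere S^2.)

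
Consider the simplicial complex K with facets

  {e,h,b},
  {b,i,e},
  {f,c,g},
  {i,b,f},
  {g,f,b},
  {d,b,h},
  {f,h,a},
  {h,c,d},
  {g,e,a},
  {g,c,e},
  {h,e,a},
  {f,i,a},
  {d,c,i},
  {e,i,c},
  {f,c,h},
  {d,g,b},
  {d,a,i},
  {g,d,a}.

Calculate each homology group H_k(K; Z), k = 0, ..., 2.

We work with the vertex ordering a < b < c < d < e < f < g < h < i. The simplices of K, each written with vertices in increasing order, are:

  0-simplices (9): a, b, c, d, e, f, g, h, i
  1-simplices (27): ad, ae, af, ag, ah, ai, bd, be, bf, bg, bh, bi, cd, ce, cf, cg, ch, ci, dg, dh, di, eg, eh, ei, fg, fh, fi
  2-simplices (18): adg, adi, aeg, aeh, afh, afi, bdg, bdh, beh, bei, bfg, bfi, cdh, cdi, ceg, cei, cfg, cfh

Hence C_0 ≅ Z^9, C_1 ≅ Z^27, C_2 ≅ Z^18.

The boundary map ∂_1: C_1 → C_0 maps an edge to its endpoints' difference, ∂[p,q] = q − p. For instance
  ∂ad = d − a.
As a 9×27 matrix over Z this has rank 8, with invariant factors (1,1,1,1,1,1,1,1).

The boundary map ∂_2: C_2 → C_1 maps a triangle to the signed sum of its edges. For instance
  ∂bfg = fg − bg + bf,
  ∂afh = fh − ah + af.
The 27×18 boundary matrix has rank 17 and Smith normal form diag(1,1,1,1,1,1,1,1,1,1,1,1,1,1,1,1,1).

From H_k ≅ ker(∂_k) / im(∂_{k+1}) we obtain:

  H_0: rank C_0 − rank ∂_1 = 9 − 8 = 1, and the invariant factors of ∂_1 are all 1, so H_0 ≅ Z.
  H_1: rank ker ∂_1 − rank ∂_2 = (27 − 8) − 17 = 2, and the invariant factors of ∂_2 are all 1, so H_1 ≅ Z^2.
  H_2: rank ker ∂_2 − rank ∂_3 = (18 − 17) − 0 = 1, and there is no ∂_3, so H_2 ≅ Z.

H_0 ≅ Z,  H_1 ≅ Z^2,  H_2 ≅ Z.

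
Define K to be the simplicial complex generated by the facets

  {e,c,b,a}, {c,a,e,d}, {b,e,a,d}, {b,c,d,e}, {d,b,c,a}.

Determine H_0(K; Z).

We work with the vertex ordering a < b < c < d < e. The simplices of K, each written with vertices in increasing order, are:

  0-simplices (5): a, b, c, d, e
  1-simplices (10): ab, ac, ad, ae, bc, bd, be, cd, ce, de
  2-simplices (10): abc, abd, abe, acd, ace, ade, bcd, bce, bde, cde
  3-simplices (5): abcd, abce, abde, acde, bcde

so the chain groups are C_0 ≅ Z^5, C_1 ≅ Z^10, C_2 ≅ Z^10, C_3 ≅ Z^5.

Boundary ∂_1: C_1 → C_0 sends each edge [p,q] (with p < q) to q − p.
The 5×10 boundary matrix has rank 4 and Smith normal form diag(1,1,1,1).

The boundary map ∂_2: C_2 → C_1 maps a triangle to the signed sum of its edges. For instance
  ∂bde = de − be + bd,
  ∂bcd = cd − bd + bc.
The resulting 10×10 matrix has rank 6, and its Smith normal form has invariant factors (1,1,1,1,1,1).

The boundary map ∂_3: C_3 → C_2 sends each 3-simplex σ to the alternating sum Σ_i (−1)^i (σ with its i-th vertex removed). For instance
  ∂bcde = cde − bde + bce − bcd,
  ∂abcd = bcd − acd + abd − abc.
As a 10×5 matrix over Z this has rank 4, with invariant factors (1,1,1,1).

Now H_k = ker ∂_k / im ∂_{k+1}, so:

  H_0: rank C_0 − rank ∂_1 = 5 − 4 = 1, and the invariant factors of ∂_1 are all 1, so H_0 = Z.

H_0 ≅ Z.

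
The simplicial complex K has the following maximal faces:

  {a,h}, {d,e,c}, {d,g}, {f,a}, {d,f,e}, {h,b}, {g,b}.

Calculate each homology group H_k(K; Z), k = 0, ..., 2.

H_0 = Z,  H_1 = Z,  H_2 = 0.

Order the vertices as a < b < c < d < e < f < g < h. Listing each simplex with vertices in this order, K has dimension 2 with simplices:

  0-simplices (8): a, b, c, d, e, f, g, h
  1-simplices (10): af, ah, bg, bh, cd, ce, de, df, dg, ef
  2-simplices (2): cde, def

Hence C_0 ≅ Z^8, C_1 ≅ Z^10, C_2 ≅ Z^2.

Boundary ∂_1: C_1 → C_0 sends each edge [p,q] (with p < q) to q − p. For instance
  ∂cd = d − c.
As a 8×10 matrix over Z this has rank 7, with invariant factors (1,1,1,1,1,1,1).

Boundary ∂_2: C_2 → C_1 maps a triangle to the signed sum of its edges. For instance
  ∂cde = de − ce + cd,
  ∂def = ef − df + de.
The 10×2 boundary matrix has rank 2 and Smith normal form diag(1,1).

Computing H_k = (kernel of ∂_k) / (image of ∂_{k+1}):

  H_0: rank C_0 − rank ∂_1 = 8 − 7 = 1, and the invariant factors of ∂_1 are all 1, so H_0 = Z.
  H_1: rank ker ∂_1 − rank ∂_2 = (10 − 7) − 2 = 1, and the invariant factors of ∂_2 are all 1, so H_1 = Z.
  H_2: rank ker ∂_2 − rank ∂_3 = (2 − 2) − 0 = 0, and there is no ∂_3, so H_2 = 0.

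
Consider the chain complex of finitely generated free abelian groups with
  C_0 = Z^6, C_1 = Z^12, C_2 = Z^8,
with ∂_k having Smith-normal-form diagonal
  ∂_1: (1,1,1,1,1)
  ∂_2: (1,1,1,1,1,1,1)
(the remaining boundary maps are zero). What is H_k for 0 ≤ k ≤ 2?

H_0 = Z,  H_1 = 0,  H_2 = Z.

H_0: b_0 = 6 − 0 − 5 = 1; torsion from ∂_1 factors > 1: none. So H_0 = Z.
H_1: b_1 = 12 − 5 − 7 = 0; torsion from ∂_2 factors > 1: none. So H_1 = 0.
H_2: b_2 = 8 − 7 − 0 = 1; torsion from ∂_3 factors > 1: none. So H_2 = Z.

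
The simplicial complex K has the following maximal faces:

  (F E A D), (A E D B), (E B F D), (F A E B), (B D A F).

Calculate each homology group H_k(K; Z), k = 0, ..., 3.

H_0 ≅ Z,  H_1 = 0,  H_2 = 0,  H_3 ≅ Z.

We work with the vertex ordering A < B < D < E < F. The simplices of K, each written with vertices in increasing order, are:

  0-simplices (5): A, B, D, E, F
  1-simplices (10): AB, AD, AE, AF, BD, BE, BF, DE, DF, EF
  2-simplices (10): ABD, ABE, ABF, ADE, ADF, AEF, BDE, BDF, BEF, DEF
  3-simplices (5): ABDE, ABDF, ABEF, ADEF, BDEF

Hence C_0 ≅ Z^5, C_1 ≅ Z^10, C_2 ≅ Z^10, C_3 ≅ Z^5.

Boundary ∂_1: C_1 → C_0 maps an edge to its endpoints' difference, ∂[p,q] = q − p. For instance
  ∂AB = B − A.
The 5×10 boundary matrix has rank 4 and Smith normal form diag(1,1,1,1).

Boundary ∂_2: C_2 → C_1 sends each 2-simplex [p,q,r] to [q,r] − [p,r] + [p,q]. For instance
  ∂BDF = DF − BF + BD,
  ∂ABF = BF − AF + AB.
As a 10×10 matrix over Z this has rank 6, with invariant factors (1,1,1,1,1,1).

The boundary map ∂_3: C_3 → C_2 sends each 3-simplex σ to the alternating sum Σ_i (−1)^i (σ with its i-th vertex removed). For instance
  ∂BDEF = DEF − BEF + BDF − BDE,
  ∂ADEF = DEF − AEF + ADF − ADE.
The 10×5 boundary matrix has rank 4 and Smith normal form diag(1,1,1,1).

Computing H_k = (kernel of ∂_k) / (image of ∂_{k+1}):

  H_0: rank C_0 − rank ∂_1 = 5 − 4 = 1, and the invariant factors of ∂_1 are all 1, so H_0 ≅ Z.
  H_1: rank ker ∂_1 − rank ∂_2 = (10 − 4) − 6 = 0, and the invariant factors of ∂_2 are all 1, so H_1 ≅ 0.
  H_2: rank ker ∂_2 − rank ∂_3 = (10 − 6) − 4 = 0, and the invariant factors of ∂_3 are all 1, so H_2 ≅ 0.
  H_3: rank ker ∂_3 − rank ∂_4 = (5 − 4) − 0 = 1, and there is no ∂_4, so H_3 ≅ Z.

As a check, the Euler characteristic is 5 − 10 + 10 − 5 = 0, which agrees with 1 − 0 + 0 − 1 = 0.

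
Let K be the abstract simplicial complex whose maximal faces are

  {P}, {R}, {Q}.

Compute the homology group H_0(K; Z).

Order the vertices as P < Q < R. Listing each simplex with vertices in this order, K has dimension 0 with simplices:

  0-simplices (3): P, Q, R

giving chain groups C_0 ≅ Z^3.

Reading off H_k = ker ∂_k / im ∂_{k+1}:

  H_0: rank C_0 − rank ∂_1 = 3 − 0 = 3, and there is no ∂_1, so H_0 = Z^3.

H_0 ≅ Z^3.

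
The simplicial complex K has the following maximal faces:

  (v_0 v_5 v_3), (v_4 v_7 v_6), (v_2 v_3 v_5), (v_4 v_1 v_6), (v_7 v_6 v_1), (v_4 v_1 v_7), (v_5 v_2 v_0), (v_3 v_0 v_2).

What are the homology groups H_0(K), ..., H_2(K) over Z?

H_0 ≅ Z^2,  H_1 = 0,  H_2 ≅ Z^2.

K has 8 vertices, 12 edges, 8 triangles.
rank ∂_0 = 0, rank ∂_1 = 6 ⇒ b_0 = 8 − 0 − 6 = 2; all invariant factors of ∂_1 are 1 so no torsion. So H_0 ≅ Z^2.
rank ∂_1 = 6, rank ∂_2 = 6 ⇒ b_1 = 12 − 6 − 6 = 0; all invariant factors of ∂_2 are 1 so no torsion. So H_1 ≅ 0.
rank ∂_2 = 6, rank ∂_3 = 0 ⇒ b_2 = 8 − 6 − 0 = 2. So H_2 ≅ Z^2.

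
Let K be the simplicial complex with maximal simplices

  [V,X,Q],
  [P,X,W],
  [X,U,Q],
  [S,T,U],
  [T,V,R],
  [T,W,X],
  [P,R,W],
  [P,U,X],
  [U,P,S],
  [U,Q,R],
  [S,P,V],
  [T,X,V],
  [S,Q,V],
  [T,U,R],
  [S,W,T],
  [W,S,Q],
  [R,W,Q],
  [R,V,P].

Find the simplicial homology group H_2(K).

H_2 = Z.

Take the total order P < Q < R < S < T < U < V < W < X on the vertex set. Then K (dimension 2) consists of the simplices:

  0-simplices (9): P, Q, R, S, T, U, V, W, X
  1-simplices (27): PR, PS, PU, PV, PW, PX, QR, QS, QU, QV, QW, QX, RT, RU, RV, RW, ST, SU, SV, SW, TU, TV, TW, TX, UX, VX, WX
  2-simplices (18): PRV, PRW, PSU, PSV, PUX, PWX, QRU, QRW, QSV, QSW, QUX, QVX, RTU, RTV, STU, STW, TVX, TWX

Hence C_0 ≅ Z^9, C_1 ≅ Z^27, C_2 ≅ Z^18.

The boundary map ∂_1: C_1 → C_0 is given by ∂[p,q] = [q] − [p].
This gives a 9×27 integer matrix of rank 8; reducing to Smith normal form yields diagonal entries (1,1,1,1,1,1,1,1).

Boundary ∂_2: C_2 → C_1 acts by ∂[p,q,r] = [q,r] − [p,r] + [p,q]. For instance
  ∂QUX = UX − QX + QU,
  ∂PWX = WX − PX + PW.
The resulting 27×18 matrix has rank 17, and its Smith normal form has invariant factors (1,1,1,1,1,1,1,1,1,1,1,1,1,1,1,1,1).

Computing H_k = (kernel of ∂_k) / (image of ∂_{k+1}):

  H_2: rank ker ∂_2 − rank ∂_3 = (18 − 17) − 0 = 1, and there is no ∂_3, so H_2 ≅ Z.

(K is a triangulation of the torus T^2.)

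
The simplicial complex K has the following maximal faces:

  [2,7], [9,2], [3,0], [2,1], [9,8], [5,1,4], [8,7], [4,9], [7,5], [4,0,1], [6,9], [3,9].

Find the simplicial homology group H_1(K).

We work with the vertex ordering 0 < 1 < 2 < 3 < 4 < 5 < 6 < 7 < 8 < 9. The simplices of K, each written with vertices in increasing order, are:

  0-simplices (10): [0], [1], [2], [3], [4], [5], [6], [7], [8], [9]
  1-simplices (15): [0,1], [0,3], [0,4], [1,2], [1,4], [1,5], [2,7], [2,9], [3,9], [4,5], [4,9], [5,7], [6,9], [7,8], [8,9]
  2-simplices (2): [0,1,4], [1,4,5]

giving chain groups C_0 ≅ Z^10, C_1 ≅ Z^15, C_2 ≅ Z^2.

Boundary ∂_1: C_1 → C_0 sends each edge [p,q] (with p < q) to q − p.
The 10×15 boundary matrix has rank 9 and Smith normal form diag(1,1,1,1,1,1,1,1,1).

Boundary ∂_2: C_2 → C_1 sends each 2-simplex [p,q,r] to [q,r] − [p,r] + [p,q]. For instance
  ∂[1,4,5] = [4,5] − [1,5] + [1,4],
  ∂[0,1,4] = [1,4] − [0,4] + [0,1].
This gives a 15×2 integer matrix of rank 2; reducing to Smith normal form yields diagonal entries (1,1).

Now H_k = ker ∂_k / im ∂_{k+1}, so:

  H_1: rank ker ∂_1 − rank ∂_2 = (15 − 9) − 2 = 4, and the invariant factors of ∂_2 are all 1, so H_1 ≅ Z^4.

H_1 = Z^4.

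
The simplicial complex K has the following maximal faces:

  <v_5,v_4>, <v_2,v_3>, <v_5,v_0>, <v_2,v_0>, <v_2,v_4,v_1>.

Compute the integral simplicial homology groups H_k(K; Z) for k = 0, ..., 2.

H_0 ≅ Z,  H_1 ≅ Z,  H_2 = 0.

Order the vertices as v_0 < v_1 < v_2 < v_3 < v_4 < v_5. Listing each simplex with vertices in this order, K has dimension 2 with simplices:

  0-simplices (6): [v_0], [v_1], [v_2], [v_3], [v_4], [v_5]
  1-simplices (7): [v_0,v_2], [v_0,v_5], [v_1,v_2], [v_1,v_4], [v_2,v_3], [v_2,v_4], [v_4,v_5]
  2-simplices (1): [v_1,v_2,v_4]

giving chain groups C_0 ≅ Z^6, C_1 ≅ Z^7, C_2 ≅ Z^1.

Boundary ∂_1: C_1 → C_0 is given by ∂[p,q] = [q] − [p]. For instance
  ∂[v_2,v_3] = [v_3] − [v_2].
This gives a 6×7 integer matrix of rank 5; reducing to Smith normal form yields diagonal entries (1,1,1,1,1).

Boundary ∂_2: C_2 → C_1 acts by ∂[p,q,r] = [q,r] − [p,r] + [p,q]. For instance
  ∂[v_1,v_2,v_4] = [v_2,v_4] − [v_1,v_4] + [v_1,v_2].
The resulting 7×1 matrix has rank 1, and its Smith normal form has invariant factors (1).

Reading off H_k = ker ∂_k / im ∂_{k+1}:

  H_0: rank C_0 − rank ∂_1 = 6 − 5 = 1, and the invariant factors of ∂_1 are all 1, so H_0 ≅ Z.
  H_1: rank ker ∂_1 − rank ∂_2 = (7 − 5) − 1 = 1, and the invariant factors of ∂_2 are all 1, so H_1 ≅ Z.
  H_2: rank ker ∂_2 − rank ∂_3 = (1 − 1) − 0 = 0, and there is no ∂_3, so H_2 ≅ 0.

As a check, the Euler characteristic is 6 − 7 + 1 = 0, which agrees with 1 − 1 + 0 = 0.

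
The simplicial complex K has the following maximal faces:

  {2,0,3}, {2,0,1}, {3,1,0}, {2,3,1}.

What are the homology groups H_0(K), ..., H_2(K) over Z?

H_0 ≅ Z,  H_1 = 0,  H_2 ≅ Z.

Take the total order 0 < 1 < 2 < 3 on the vertex set. Then K (dimension 2) consists of the simplices:

  0-simplices (4): [0], [1], [2], [3]
  1-simplices (6): [0,1], [0,2], [0,3], [1,2], [1,3], [2,3]
  2-simplices (4): [0,1,2], [0,1,3], [0,2,3], [1,2,3]

so the chain groups are C_0 ≅ Z^4, C_1 ≅ Z^6, C_2 ≅ Z^4.

Boundary ∂_1: C_1 → C_0 sends each edge [p,q] (with p < q) to q − p. For instance
  ∂[1,3] = [3] − [1].
As a 4×6 matrix over Z this has rank 3, with invariant factors (1,1,1).

∂_2: C_2 → C_1 sends each 2-simplex [p,q,r] to [q,r] − [p,r] + [p,q]. For instance
  ∂[0,2,3] = [2,3] − [0,3] + [0,2],
  ∂[0,1,2] = [1,2] − [0,2] + [0,1].
This gives a 6×4 integer matrix of rank 3; reducing to Smith normal form yields diagonal entries (1,1,1).

Computing H_k = (kernel of ∂_k) / (image of ∂_{k+1}):

  H_0: rank C_0 − rank ∂_1 = 4 − 3 = 1, and the invariant factors of ∂_1 are all 1, so H_0 = Z.
  H_1: rank ker ∂_1 − rank ∂_2 = (6 − 3) − 3 = 0, and the invariant factors of ∂_2 are all 1, so H_1 = 0.
  H_2: rank ker ∂_2 − rank ∂_3 = (4 − 3) − 0 = 1, and there is no ∂_3, so H_2 = Z.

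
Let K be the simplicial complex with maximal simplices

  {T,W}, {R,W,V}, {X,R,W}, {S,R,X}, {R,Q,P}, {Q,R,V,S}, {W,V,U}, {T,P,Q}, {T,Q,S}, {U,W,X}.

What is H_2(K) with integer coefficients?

We work with the vertex ordering P < Q < R < S < T < U < V < W < X. The simplices of K, each written with vertices in increasing order, are:

  0-simplices (9): P, Q, R, S, T, U, V, W, X
  1-simplices (20): PQ, PR, PT, QR, QS, QT, QV, RS, RV, RW, RX, ST, SV, SX, TW, UV, UW, UX, VW, WX
  2-simplices (12): PQR, PQT, QRS, QRV, QST, QSV, RSV, RSX, RVW, RWX, UVW, UWX
  3-simplices (1): QRSV

Hence C_0 ≅ Z^9, C_1 ≅ Z^20, C_2 ≅ Z^12, C_3 ≅ Z^1.

∂_1: C_1 → C_0 is given by ∂[p,q] = [q] − [p].
The resulting 9×20 matrix has rank 8, and its Smith normal form has invariant factors (1,1,1,1,1,1,1,1).

The boundary map ∂_2: C_2 → C_1 acts by ∂[p,q,r] = [q,r] − [p,r] + [p,q]. For instance
  ∂RSX = SX − RX + RS,
  ∂QSV = SV − QV + QS.
As a 20×12 matrix over Z this has rank 11, with invariant factors (1,1,1,1,1,1,1,1,1,1,1).

The boundary map ∂_3: C_3 → C_2 sends each 3-simplex σ to the alternating sum Σ_i (−1)^i (σ with its i-th vertex removed). For instance
  ∂QRSV = RSV − QSV + QRV − QRS.
As a 12×1 matrix over Z this has rank 1, with invariant factors (1).

From H_k ≅ ker(∂_k) / im(∂_{k+1}) we obtain:

  H_2: rank ker ∂_2 − rank ∂_3 = (12 − 11) − 1 = 0, and the invariant factors of ∂_3 are all 1, so H_2 = 0.

H_2 = 0.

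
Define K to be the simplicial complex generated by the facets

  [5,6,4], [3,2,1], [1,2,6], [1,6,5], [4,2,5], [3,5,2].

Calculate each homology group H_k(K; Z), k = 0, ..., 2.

H_0 = Z,  H_1 = Z,  H_2 = 0.

Take the total order 1 < 2 < 3 < 4 < 5 < 6 on the vertex set. Then K (dimension 2) consists of the simplices:

  0-simplices (6): [1], [2], [3], [4], [5], [6]
  1-simplices (12): [1,2], [1,3], [1,5], [1,6], [2,3], [2,4], [2,5], [2,6], [3,5], [4,5], [4,6], [5,6]
  2-simplices (6): [1,2,3], [1,2,6], [1,5,6], [2,3,5], [2,4,5], [4,5,6]

giving chain groups C_0 ≅ Z^6, C_1 ≅ Z^12, C_2 ≅ Z^6.

The boundary map ∂_1: C_1 → C_0 sends each edge [p,q] (with p < q) to q − p. For instance
  ∂[1,2] = [2] − [1].
As a 6×12 matrix over Z this has rank 5, with invariant factors (1,1,1,1,1).

Boundary ∂_2: C_2 → C_1 maps a triangle to the signed sum of its edges. For instance
  ∂[4,5,6] = [5,6] − [4,6] + [4,5],
  ∂[2,4,5] = [4,5] − [2,5] + [2,4].
As a 12×6 matrix over Z this has rank 6, with invariant factors (1,1,1,1,1,1).

Computing H_k = (kernel of ∂_k) / (image of ∂_{k+1}):

  H_0: rank C_0 − rank ∂_1 = 6 − 5 = 1, and the invariant factors of ∂_1 are all 1, so H_0 ≅ Z.
  H_1: rank ker ∂_1 − rank ∂_2 = (12 − 5) − 6 = 1, and the invariant factors of ∂_2 are all 1, so H_1 ≅ Z.
  H_2: rank ker ∂_2 − rank ∂_3 = (6 − 6) − 0 = 0, and there is no ∂_3, so H_2 ≅ 0.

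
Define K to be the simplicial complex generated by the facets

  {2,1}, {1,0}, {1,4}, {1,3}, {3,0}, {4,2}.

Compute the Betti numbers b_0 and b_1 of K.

b_0 = 1, b_1 = 2.

Fix the vertex order 0 < 1 < 2 < 3 < 4 and write every simplex with vertices in increasing order. Then dim K = 1 and the simplices of K are:

  0-simplices (5): [0], [1], [2], [3], [4]
  1-simplices (6): [0,1], [0,3], [1,2], [1,3], [1,4], [2,4]

giving chain groups C_0 ≅ Z^5, C_1 ≅ Z^6.

∂_1: C_1 → C_0 is given by ∂[p,q] = [q] − [p]. For instance
  ∂[1,2] = [2] − [1].
The 5×6 boundary matrix has rank 4 and Smith normal form diag(1,1,1,1).

Now H_k = ker ∂_k / im ∂_{k+1}, so:

  H_0: rank C_0 − rank ∂_1 = 5 − 4 = 1, and the invariant factors of ∂_1 are all 1, so H_0 ≅ Z.
  H_1: rank ker ∂_1 − rank ∂_2 = (6 − 4) − 0 = 2, and there is no ∂_2, so H_1 ≅ Z^2.

(K is a triangulation of a wedge of 2 circles.)

Hence the Betti numbers are b_0 = 1, b_1 = 2.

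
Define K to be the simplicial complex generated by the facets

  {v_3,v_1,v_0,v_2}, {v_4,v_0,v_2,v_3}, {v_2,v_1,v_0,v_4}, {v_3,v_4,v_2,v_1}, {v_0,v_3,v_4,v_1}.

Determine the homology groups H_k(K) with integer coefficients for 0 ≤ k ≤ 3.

H_0 = Z,  H_1 = 0,  H_2 = 0,  H_3 = Z.

We work with the vertex ordering v_0 < v_1 < v_2 < v_3 < v_4. The simplices of K, each written with vertices in increasing order, are:

  0-simplices (5): [v_0], [v_1], [v_2], [v_3], [v_4]
  1-simplices (10): [v_0,v_1], [v_0,v_2], [v_0,v_3], [v_0,v_4], [v_1,v_2], [v_1,v_3], [v_1,v_4], [v_2,v_3], [v_2,v_4], [v_3,v_4]
  2-simplices (10): [v_0,v_1,v_2], [v_0,v_1,v_3], [v_0,v_1,v_4], [v_0,v_2,v_3], [v_0,v_2,v_4], [v_0,v_3,v_4], [v_1,v_2,v_3], [v_1,v_2,v_4], [v_1,v_3,v_4], [v_2,v_3,v_4]
  3-simplices (5): [v_0,v_1,v_2,v_3], [v_0,v_1,v_2,v_4], [v_0,v_1,v_3,v_4], [v_0,v_2,v_3,v_4], [v_1,v_2,v_3,v_4]

Hence C_0 ≅ Z^5, C_1 ≅ Z^10, C_2 ≅ Z^10, C_3 ≅ Z^5.

Boundary ∂_1: C_1 → C_0 is given by ∂[p,q] = [q] − [p].
The resulting 5×10 matrix has rank 4, and its Smith normal form has invariant factors (1,1,1,1).

The boundary map ∂_2: C_2 → C_1 sends each 2-simplex [p,q,r] to [q,r] − [p,r] + [p,q]. For instance
  ∂[v_0,v_3,v_4] = [v_3,v_4] − [v_0,v_4] + [v_0,v_3],
  ∂[v_1,v_3,v_4] = [v_3,v_4] − [v_1,v_4] + [v_1,v_3].
The resulting 10×10 matrix has rank 6, and its Smith normal form has invariant factors (1,1,1,1,1,1).

The boundary map ∂_3: C_3 → C_2 sends each 3-simplex σ to the alternating sum Σ_i (−1)^i (σ with its i-th vertex removed). For instance
  ∂[v_0,v_1,v_2,v_4] = [v_1,v_2,v_4] − [v_0,v_2,v_4] + [v_0,v_1,v_4] − [v_0,v_1,v_2],
  ∂[v_0,v_1,v_3,v_4] = [v_1,v_3,v_4] − [v_0,v_3,v_4] + [v_0,v_1,v_4] − [v_0,v_1,v_3].
The 10×5 boundary matrix has rank 4 and Smith normal form diag(1,1,1,1).

Computing H_k = (kernel of ∂_k) / (image of ∂_{k+1}):

  H_0: rank C_0 − rank ∂_1 = 5 − 4 = 1, and the invariant factors of ∂_1 are all 1, so H_0 = Z.
  H_1: rank ker ∂_1 − rank ∂_2 = (10 − 4) − 6 = 0, and the invariant factors of ∂_2 are all 1, so H_1 = 0.
  H_2: rank ker ∂_2 − rank ∂_3 = (10 − 6) − 4 = 0, and the invariant factors of ∂_3 are all 1, so H_2 = 0.
  H_3: rank ker ∂_3 − rank ∂_4 = (5 − 4) − 0 = 1, and there is no ∂_4, so H_3 = Z.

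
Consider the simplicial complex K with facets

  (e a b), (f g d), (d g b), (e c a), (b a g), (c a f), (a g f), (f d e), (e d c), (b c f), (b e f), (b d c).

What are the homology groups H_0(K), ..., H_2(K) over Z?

H_0 ≅ Z,  H_1 ≅ Z/2Z,  H_2 = 0.

We work with the vertex ordering a < b < c < d < e < f < g. The simplices of K, each written with vertices in increasing order, are:

  0-simplices (7): a, b, c, d, e, f, g
  1-simplices (18): ab, ac, ae, af, ag, bc, bd, be, bf, bg, cd, ce, cf, de, df, dg, ef, fg
  2-simplices (12): abe, abg, ace, acf, afg, bcd, bcf, bdg, bef, cde, def, dfg

Hence C_0 ≅ Z^7, C_1 ≅ Z^18, C_2 ≅ Z^12.

∂_1: C_1 → C_0 maps an edge to its endpoints' difference, ∂[p,q] = q − p.
The 7×18 boundary matrix has rank 6 and Smith normal form diag(1,1,1,1,1,1).

Boundary ∂_2: C_2 → C_1 acts by ∂[p,q,r] = [q,r] − [p,r] + [p,q]. For instance
  ∂cde = de − ce + cd,
  ∂def = ef − df + de.
The resulting 18×12 matrix has rank 12, and its Smith normal form has invariant factors (1,1,1,1,1,1,1,1,1,1,1,2).

Now H_k = ker ∂_k / im ∂_{k+1}, so:

  H_0: rank C_0 − rank ∂_1 = 7 − 6 = 1, and the invariant factors of ∂_1 are all 1, so H_0 = Z.
  H_1: rank ker ∂_1 − rank ∂_2 = (18 − 6) − 12 = 0, and ∂_2 has invariant factor 2 > 1, so H_1 = Z/2Z.
  H_2: rank ker ∂_2 − rank ∂_3 = (12 − 12) − 0 = 0, and there is no ∂_3, so H_2 = 0.

(K is a triangulation of the real projective plane RP^2.)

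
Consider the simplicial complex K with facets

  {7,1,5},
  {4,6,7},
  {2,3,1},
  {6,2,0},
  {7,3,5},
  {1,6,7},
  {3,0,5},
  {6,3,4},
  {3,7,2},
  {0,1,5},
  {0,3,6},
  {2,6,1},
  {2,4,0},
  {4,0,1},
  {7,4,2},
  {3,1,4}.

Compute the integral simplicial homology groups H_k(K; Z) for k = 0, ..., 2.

H_0 ≅ Z,  H_1 ≅ Z^2,  H_2 ≅ Z.

K has 8 vertices, 24 edges, 16 triangles.
rank ∂_0 = 0, rank ∂_1 = 7 ⇒ b_0 = 8 − 0 − 7 = 1; all invariant factors of ∂_1 are 1 so no torsion. So H_0 ≅ Z.
rank ∂_1 = 7, rank ∂_2 = 15 ⇒ b_1 = 24 − 7 − 15 = 2; all invariant factors of ∂_2 are 1 so no torsion. So H_1 ≅ Z^2.
rank ∂_2 = 15, rank ∂_3 = 0 ⇒ b_2 = 16 − 15 − 0 = 1. So H_2 ≅ Z.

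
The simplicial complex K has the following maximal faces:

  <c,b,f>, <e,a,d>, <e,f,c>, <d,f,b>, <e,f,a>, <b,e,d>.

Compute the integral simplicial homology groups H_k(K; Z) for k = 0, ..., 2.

Fix the vertex order a < b < c < d < e < f and write every simplex with vertices in increasing order. Then dim K = 2 and the simplices of K are:

  0-simplices (6): a, b, c, d, e, f
  1-simplices (12): ad, ae, af, bc, bd, be, bf, ce, cf, de, df, ef
  2-simplices (6): ade, aef, bcf, bde, bdf, cef

Hence C_0 ≅ Z^6, C_1 ≅ Z^12, C_2 ≅ Z^6.

∂_1: C_1 → C_0 is given by ∂[p,q] = [q] − [p].
As a 6×12 matrix over Z this has rank 5, with invariant factors (1,1,1,1,1).

The boundary map ∂_2: C_2 → C_1 acts by ∂[p,q,r] = [q,r] − [p,r] + [p,q]. For instance
  ∂bdf = df − bf + bd,
  ∂bcf = cf − bf + bc.
The resulting 12×6 matrix has rank 6, and its Smith normal form has invariant factors (1,1,1,1,1,1).

Reading off H_k = ker ∂_k / im ∂_{k+1}:

  H_0: rank C_0 − rank ∂_1 = 6 − 5 = 1, and the invariant factors of ∂_1 are all 1, so H_0 ≅ Z.
  H_1: rank ker ∂_1 − rank ∂_2 = (12 − 5) − 6 = 1, and the invariant factors of ∂_2 are all 1, so H_1 ≅ Z.
  H_2: rank ker ∂_2 − rank ∂_3 = (6 − 6) − 0 = 0, and there is no ∂_3, so H_2 ≅ 0.

As a check, the Euler characteristic is 6 − 12 + 6 = 0, which agrees with 1 − 1 + 0 = 0.

H_0 = Z,  H_1 = Z,  H_2 = 0.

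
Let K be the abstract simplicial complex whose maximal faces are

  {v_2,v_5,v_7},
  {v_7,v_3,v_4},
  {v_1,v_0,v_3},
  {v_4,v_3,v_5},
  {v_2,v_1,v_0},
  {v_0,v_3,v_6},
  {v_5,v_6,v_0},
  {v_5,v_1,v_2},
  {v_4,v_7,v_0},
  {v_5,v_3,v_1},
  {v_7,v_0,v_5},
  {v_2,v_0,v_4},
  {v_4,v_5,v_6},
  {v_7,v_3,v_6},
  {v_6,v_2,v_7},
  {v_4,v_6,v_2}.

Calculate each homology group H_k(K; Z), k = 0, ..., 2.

K has 8 vertices, 24 edges, 16 triangles.
rank ∂_0 = 0, rank ∂_1 = 7 ⇒ b_0 = 8 − 0 − 7 = 1; all invariant factors of ∂_1 are 1 so no torsion. So H_0 ≅ Z.
rank ∂_1 = 7, rank ∂_2 = 15 ⇒ b_1 = 24 − 7 − 15 = 2; all invariant factors of ∂_2 are 1 so no torsion. So H_1 ≅ Z^2.
rank ∂_2 = 15, rank ∂_3 = 0 ⇒ b_2 = 16 − 15 − 0 = 1. So H_2 ≅ Z.

H_0 ≅ Z,  H_1 ≅ Z^2,  H_2 ≅ Z.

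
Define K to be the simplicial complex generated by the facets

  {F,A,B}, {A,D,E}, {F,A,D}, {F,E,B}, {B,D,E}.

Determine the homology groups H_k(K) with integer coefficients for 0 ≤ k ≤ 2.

Order the vertices as A < B < D < E < F. Listing each simplex with vertices in this order, K has dimension 2 with simplices:

  0-simplices (5): A, B, D, E, F
  1-simplices (10): AB, AD, AE, AF, BD, BE, BF, DE, DF, EF
  2-simplices (5): ABF, ADE, ADF, BDE, BEF

so the chain groups are C_0 ≅ Z^5, C_1 ≅ Z^10, C_2 ≅ Z^5.

The boundary map ∂_1: C_1 → C_0 maps an edge to its endpoints' difference, ∂[p,q] = q − p. For instance
  ∂BD = D − B.
The 5×10 boundary matrix has rank 4 and Smith normal form diag(1,1,1,1).

∂_2: C_2 → C_1 acts by ∂[p,q,r] = [q,r] − [p,r] + [p,q]. For instance
  ∂BEF = EF − BF + BE,
  ∂ADF = DF − AF + AD.
The resulting 10×5 matrix has rank 5, and its Smith normal form has invariant factors (1,1,1,1,1).

Now H_k = ker ∂_k / im ∂_{k+1}, so:

  H_0: rank C_0 − rank ∂_1 = 5 − 4 = 1, and the invariant factors of ∂_1 are all 1, so H_0 = Z.
  H_1: rank ker ∂_1 − rank ∂_2 = (10 − 4) − 5 = 1, and the invariant factors of ∂_2 are all 1, so H_1 = Z.
  H_2: rank ker ∂_2 − rank ∂_3 = (5 − 5) − 0 = 0, and there is no ∂_3, so H_2 = 0.

H_0 ≅ Z,  H_1 ≅ Z,  H_2 = 0.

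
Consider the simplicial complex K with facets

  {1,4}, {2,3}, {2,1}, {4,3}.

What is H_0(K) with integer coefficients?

Order the vertices as 1 < 2 < 3 < 4. Listing each simplex with vertices in this order, K has dimension 1 with simplices:

  0-simplices (4): [1], [2], [3], [4]
  1-simplices (4): [1,2], [1,4], [2,3], [3,4]

so the chain groups are C_0 ≅ Z^4, C_1 ≅ Z^4.

Boundary ∂_1: C_1 → C_0 maps an edge to its endpoints' difference, ∂[p,q] = q − p.
The resulting 4×4 matrix has rank 3, and its Smith normal form has invariant factors (1,1,1).

Now H_k = ker ∂_k / im ∂_{k+1}, so:

  H_0: rank C_0 − rank ∂_1 = 4 − 3 = 1, and the invariant factors of ∂_1 are all 1, so H_0 ≅ Z.

H_0 ≅ Z.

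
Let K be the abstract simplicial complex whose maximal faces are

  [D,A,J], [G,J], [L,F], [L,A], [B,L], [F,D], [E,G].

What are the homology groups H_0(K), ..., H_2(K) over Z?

K has 8 vertices, 9 edges, 1 triangle.
rank ∂_0 = 0, rank ∂_1 = 7 ⇒ b_0 = 8 − 0 − 7 = 1; all invariant factors of ∂_1 are 1 so no torsion. So H_0 ≅ Z.
rank ∂_1 = 7, rank ∂_2 = 1 ⇒ b_1 = 9 − 7 − 1 = 1; all invariant factors of ∂_2 are 1 so no torsion. So H_1 ≅ Z.
rank ∂_2 = 1, rank ∂_3 = 0 ⇒ b_2 = 1 − 1 − 0 = 0. So H_2 ≅ 0.

H_0 ≅ Z,  H_1 ≅ Z,  H_2 = 0.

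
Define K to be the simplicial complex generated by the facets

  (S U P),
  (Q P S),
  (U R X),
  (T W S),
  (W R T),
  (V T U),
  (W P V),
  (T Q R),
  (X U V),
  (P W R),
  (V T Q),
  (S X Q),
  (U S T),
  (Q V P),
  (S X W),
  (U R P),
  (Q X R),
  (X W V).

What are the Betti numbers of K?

We work with the vertex ordering P < Q < R < S < T < U < V < W < X. The simplices of K, each written with vertices in increasing order, are:

  0-simplices (9): P, Q, R, S, T, U, V, W, X
  1-simplices (27): PQ, PR, PS, PU, PV, PW, QR, QS, QT, QV, QX, RT, RU, RW, RX, ST, SU, SW, SX, TU, TV, TW, UV, UX, VW, VX, WX
  2-simplices (18): PQS, PQV, PRU, PRW, PSU, PVW, QRT, QRX, QSX, QTV, RTW, RUX, STU, STW, SWX, TUV, UVX, VWX

giving chain groups C_0 ≅ Z^9, C_1 ≅ Z^27, C_2 ≅ Z^18.

∂_1: C_1 → C_0 maps an edge to its endpoints' difference, ∂[p,q] = q − p.
As a 9×27 matrix over Z this has rank 8, with invariant factors (1,1,1,1,1,1,1,1).

∂_2: C_2 → C_1 maps a triangle to the signed sum of its edges. For instance
  ∂SWX = WX − SX + SW,
  ∂PRU = RU − PU + PR.
The 27×18 boundary matrix has rank 17 and Smith normal form diag(1,1,1,1,1,1,1,1,1,1,1,1,1,1,1,1,1).

Computing H_k = (kernel of ∂_k) / (image of ∂_{k+1}):

  H_0: rank C_0 − rank ∂_1 = 9 − 8 = 1, and the invariant factors of ∂_1 are all 1, so H_0 ≅ Z.
  H_1: rank ker ∂_1 − rank ∂_2 = (27 − 8) − 17 = 2, and the invariant factors of ∂_2 are all 1, so H_1 ≅ Z^2.
  H_2: rank ker ∂_2 − rank ∂_3 = (18 − 17) − 0 = 1, and there is no ∂_3, so H_2 ≅ Z.

As a check, the Euler characteristic is 9 − 27 + 18 = 0, which agrees with 1 − 2 + 1 = 0.

Hence the Betti numbers are b_0 = 1, b_1 = 2, b_2 = 1.

b_0 = 1, b_1 = 2, b_2 = 1.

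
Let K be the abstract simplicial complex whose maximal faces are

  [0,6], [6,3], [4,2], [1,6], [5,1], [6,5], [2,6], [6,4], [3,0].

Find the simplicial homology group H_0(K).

Order the vertices as 0 < 1 < 2 < 3 < 4 < 5 < 6. Listing each simplex with vertices in this order, K has dimension 1 with simplices:

  0-simplices (7): [0], [1], [2], [3], [4], [5], [6]
  1-simplices (9): [0,3], [0,6], [1,5], [1,6], [2,4], [2,6], [3,6], [4,6], [5,6]

Hence C_0 ≅ Z^7, C_1 ≅ Z^9.

Boundary ∂_1: C_1 → C_0 maps an edge to its endpoints' difference, ∂[p,q] = q − p.
The resulting 7×9 matrix has rank 6, and its Smith normal form has invariant factors (1,1,1,1,1,1).

Reading off H_k = ker ∂_k / im ∂_{k+1}:

  H_0: rank C_0 − rank ∂_1 = 7 − 6 = 1, and the invariant factors of ∂_1 are all 1, so H_0 = Z.

(K is a triangulation of a wedge of 3 circles.)

H_0 = Z.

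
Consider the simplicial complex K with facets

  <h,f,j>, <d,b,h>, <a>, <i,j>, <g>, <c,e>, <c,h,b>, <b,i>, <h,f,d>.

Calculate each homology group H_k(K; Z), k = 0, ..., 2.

H_0 ≅ Z^3,  H_1 ≅ Z,  H_2 = 0.

Order the vertices as a < b < c < d < e < f < g < h < i < j. Listing each simplex with vertices in this order, K has dimension 2 with simplices:

  0-simplices (10): a, b, c, d, e, f, g, h, i, j
  1-simplices (12): bc, bd, bh, bi, ce, ch, df, dh, fh, fj, hj, ij
  2-simplices (4): bch, bdh, dfh, fhj

Hence C_0 ≅ Z^10, C_1 ≅ Z^12, C_2 ≅ Z^4.

Boundary ∂_1: C_1 → C_0 sends each edge [p,q] (with p < q) to q − p.
The 10×12 boundary matrix has rank 7 and Smith normal form diag(1,1,1,1,1,1,1).

The boundary map ∂_2: C_2 → C_1 sends each 2-simplex [p,q,r] to [q,r] − [p,r] + [p,q]. For instance
  ∂fhj = hj − fj + fh,
  ∂bch = ch − bh + bc.
As a 12×4 matrix over Z this has rank 4, with invariant factors (1,1,1,1).

Now H_k = ker ∂_k / im ∂_{k+1}, so:

  H_0: rank C_0 − rank ∂_1 = 10 − 7 = 3, and the invariant factors of ∂_1 are all 1, so H_0 ≅ Z^3.
  H_1: rank ker ∂_1 − rank ∂_2 = (12 − 7) − 4 = 1, and the invariant factors of ∂_2 are all 1, so H_1 ≅ Z.
  H_2: rank ker ∂_2 − rank ∂_3 = (4 − 4) − 0 = 0, and there is no ∂_3, so H_2 ≅ 0.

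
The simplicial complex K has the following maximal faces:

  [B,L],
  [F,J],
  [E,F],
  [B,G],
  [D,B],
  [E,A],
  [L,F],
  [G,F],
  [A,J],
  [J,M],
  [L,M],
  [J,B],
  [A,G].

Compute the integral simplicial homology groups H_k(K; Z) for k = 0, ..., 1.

H_0 ≅ Z,  H_1 ≅ Z^5.

Take the total order A < B < D < E < F < G < J < L < M on the vertex set. Then K (dimension 1) consists of the simplices:

  0-simplices (9): A, B, D, E, F, G, J, L, M
  1-simplices (13): AE, AG, AJ, BD, BG, BJ, BL, EF, FG, FJ, FL, JM, LM

giving chain groups C_0 ≅ Z^9, C_1 ≅ Z^13.

The boundary map ∂_1: C_1 → C_0 is given by ∂[p,q] = [q] − [p]. For instance
  ∂FL = L − F.
The 9×13 boundary matrix has rank 8 and Smith normal form diag(1,1,1,1,1,1,1,1).

Now H_k = ker ∂_k / im ∂_{k+1}, so:

  H_0: rank C_0 − rank ∂_1 = 9 − 8 = 1, and the invariant factors of ∂_1 are all 1, so H_0 = Z.
  H_1: rank ker ∂_1 − rank ∂_2 = (13 − 8) − 0 = 5, and there is no ∂_2, so H_1 = Z^5.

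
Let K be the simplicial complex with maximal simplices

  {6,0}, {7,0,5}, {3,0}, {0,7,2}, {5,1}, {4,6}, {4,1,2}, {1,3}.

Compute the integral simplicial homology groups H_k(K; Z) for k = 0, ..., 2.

Fix the vertex order 0 < 1 < 2 < 3 < 4 < 5 < 6 < 7 and write every simplex with vertices in increasing order. Then dim K = 2 and the simplices of K are:

  0-simplices (8): [0], [1], [2], [3], [4], [5], [6], [7]
  1-simplices (13): [0,2], [0,3], [0,5], [0,6], [0,7], [1,2], [1,3], [1,4], [1,5], [2,4], [2,7], [4,6], [5,7]
  2-simplices (3): [0,2,7], [0,5,7], [1,2,4]

Hence C_0 ≅ Z^8, C_1 ≅ Z^13, C_2 ≅ Z^3.

∂_1: C_1 → C_0 maps an edge to its endpoints' difference, ∂[p,q] = q − p. For instance
  ∂[1,4] = [4] − [1].
As a 8×13 matrix over Z this has rank 7, with invariant factors (1,1,1,1,1,1,1).

∂_2: C_2 → C_1 sends each 2-simplex [p,q,r] to [q,r] − [p,r] + [p,q]. For instance
  ∂[1,2,4] = [2,4] − [1,4] + [1,2],
  ∂[0,5,7] = [5,7] − [0,7] + [0,5].
The 13×3 boundary matrix has rank 3 and Smith normal form diag(1,1,1).

Computing H_k = (kernel of ∂_k) / (image of ∂_{k+1}):

  H_0: rank C_0 − rank ∂_1 = 8 − 7 = 1, and the invariant factors of ∂_1 are all 1, so H_0 ≅ Z.
  H_1: rank ker ∂_1 − rank ∂_2 = (13 − 7) − 3 = 3, and the invariant factors of ∂_2 are all 1, so H_1 ≅ Z^3.
  H_2: rank ker ∂_2 − rank ∂_3 = (3 − 3) − 0 = 0, and there is no ∂_3, so H_2 ≅ 0.

H_0 = Z,  H_1 = Z^3,  H_2 = 0.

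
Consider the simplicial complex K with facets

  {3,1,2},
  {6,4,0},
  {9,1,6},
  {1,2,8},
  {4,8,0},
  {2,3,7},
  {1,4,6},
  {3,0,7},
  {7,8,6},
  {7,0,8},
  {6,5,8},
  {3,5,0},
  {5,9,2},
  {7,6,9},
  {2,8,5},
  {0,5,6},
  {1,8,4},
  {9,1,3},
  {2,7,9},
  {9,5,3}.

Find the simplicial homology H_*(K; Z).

Fix the vertex order 0 < 1 < 2 < 3 < 4 < 5 < 6 < 7 < 8 < 9 and write every simplex with vertices in increasing order. Then dim K = 2 and the simplices of K are:

  0-simplices (10): [0], [1], [2], [3], [4], [5], [6], [7], [8], [9]
  1-simplices (30): (30 of them)
  2-simplices (20): (20 of them)

Hence C_0 ≅ Z^10, C_1 ≅ Z^30, C_2 ≅ Z^20.

∂_1: C_1 → C_0 is given by ∂[p,q] = [q] − [p]. For instance
  ∂[0,3] = [3] − [0].
The 10×30 boundary matrix has rank 9 and Smith normal form diag(1,1,1,1,1,1,1,1,1).

∂_2: C_2 → C_1 sends each 2-simplex [p,q,r] to [q,r] − [p,r] + [p,q]. For instance
  ∂[0,3,7] = [3,7] − [0,7] + [0,3],
  ∂[2,5,9] = [5,9] − [2,9] + [2,5].
As a 30×20 matrix over Z this has rank 20, with invariant factors (1,1,1,1,1,1,1,1,1,1,1,1,1,1,1,1,1,1,1,2).

Reading off H_k = ker ∂_k / im ∂_{k+1}:

  H_0: rank C_0 − rank ∂_1 = 10 − 9 = 1, and the invariant factors of ∂_1 are all 1, so H_0 = Z.
  H_1: rank ker ∂_1 − rank ∂_2 = (30 − 9) − 20 = 1, and ∂_2 has invariant factor 2 > 1, so H_1 = Z ⊕ Z/2Z.
  H_2: rank ker ∂_2 − rank ∂_3 = (20 − 20) − 0 = 0, and there is no ∂_3, so H_2 = 0.

(K is a triangulation of the Klein bottle.)

H_0 ≅ Z,  H_1 ≅ Z ⊕ Z/2Z,  H_2 = 0.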